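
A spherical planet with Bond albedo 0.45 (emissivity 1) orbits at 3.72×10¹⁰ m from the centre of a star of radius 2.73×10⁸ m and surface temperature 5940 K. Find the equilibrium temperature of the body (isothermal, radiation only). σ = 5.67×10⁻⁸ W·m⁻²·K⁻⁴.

T ≈ 310 K

The star's surface emits σT_*⁴; at distance d the flux is S = σT_*⁴(R_*/d)².
S = 5.67×10⁻⁸·(5940)⁴·(2.73×10⁸/3.72×10¹⁰)² = 3802 W/m².
For an isothermal sphere T⁴ = (1−a)S/(4σ) = 9.219×10⁹ K⁴.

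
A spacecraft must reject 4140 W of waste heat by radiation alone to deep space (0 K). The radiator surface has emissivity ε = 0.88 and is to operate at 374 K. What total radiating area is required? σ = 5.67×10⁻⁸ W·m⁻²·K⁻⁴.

A ≈ 4.24 m²

P = εσA T⁴ ⇒ A = P/(εσT⁴).
T⁴ = 1.957×10¹⁰ K⁴.
A = 4140/(0.88 × 5.67×10⁻⁸ × 1.957×10¹⁰).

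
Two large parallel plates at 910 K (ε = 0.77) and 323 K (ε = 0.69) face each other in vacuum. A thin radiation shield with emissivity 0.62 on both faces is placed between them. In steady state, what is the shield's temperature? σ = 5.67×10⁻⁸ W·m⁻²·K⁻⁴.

T_s ≈ 775 K

In steady state the net flux on the hot side equals that on the cold side.
σ(T₁⁴−T_s⁴)/D₁ = σ(T_s⁴−T₂⁴)/D₂, with D₁ = 1/ε₁+1/ε_s−1 = 1.912, D₂ = 1/ε_s+1/ε₂−1 = 2.062.
Solve for T_s⁴: T_s⁴ = (D₂·T₁⁴ + D₁·T₂⁴)/(D₁+D₂) = 3.611×10¹¹ K⁴.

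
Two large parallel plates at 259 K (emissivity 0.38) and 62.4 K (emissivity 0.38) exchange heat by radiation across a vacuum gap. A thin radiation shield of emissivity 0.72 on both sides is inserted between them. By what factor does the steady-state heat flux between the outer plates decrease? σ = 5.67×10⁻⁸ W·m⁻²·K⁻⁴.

factor ≈ 1.42

Without shield: q₀ = σΔ(T⁴)/(1/ε₁+1/ε₂−1) with denominator 4.263.
With shield the two gaps are in series; the resistances add: (1/ε₁+1/ε_s−1)+(1/ε_s+1/ε₂−1) = 3.020+3.020 = 6.041.
Heat-flux ratio q₀/q = 6.041/4.263.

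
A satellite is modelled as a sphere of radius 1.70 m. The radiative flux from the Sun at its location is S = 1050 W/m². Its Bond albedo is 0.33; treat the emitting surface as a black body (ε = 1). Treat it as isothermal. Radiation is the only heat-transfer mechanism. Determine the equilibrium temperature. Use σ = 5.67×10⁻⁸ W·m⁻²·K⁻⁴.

At equilibrium, absorbed power = emitted power.
Absorbing cross-section = πr² = 9.079 m²; emitting surface = 4πr² = 36.32 m² (ratio 4).
(1−a)S·A_cross = εσ·A_surf·T⁴  ⇒  T⁴ = (1−a)S/(4σ).
T⁴ = 0.670·1050/(4·5.67×10⁻⁸) = 3.102×10⁹ K⁴.
T = (3.102×10⁹)^(1/4).

T ≈ 236 K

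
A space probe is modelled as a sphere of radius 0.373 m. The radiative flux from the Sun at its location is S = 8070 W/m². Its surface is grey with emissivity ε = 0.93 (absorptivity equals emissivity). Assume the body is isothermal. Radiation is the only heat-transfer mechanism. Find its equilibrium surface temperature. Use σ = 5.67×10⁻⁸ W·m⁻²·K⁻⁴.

T ≈ 434 K

At equilibrium, absorbed power = emitted power.
Absorbing cross-section = πr² = 0.4371 m²; emitting surface = 4πr² = 1.748 m² (ratio 4).
εS·A_cross = εσ·A_surf·T⁴  ⇒  T⁴ = S/(4σ)   (ε cancels).
T⁴ = 8070/(4·5.67×10⁻⁸) = 3.558×10¹⁰ K⁴.
T = (3.558×10¹⁰)^(1/4).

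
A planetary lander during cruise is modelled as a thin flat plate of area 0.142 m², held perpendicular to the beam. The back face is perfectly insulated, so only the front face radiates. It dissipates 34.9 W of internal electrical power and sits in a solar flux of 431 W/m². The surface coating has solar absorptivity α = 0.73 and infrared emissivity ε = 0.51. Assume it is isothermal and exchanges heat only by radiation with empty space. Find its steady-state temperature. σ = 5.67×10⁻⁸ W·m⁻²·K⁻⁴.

At steady state, absorbed solar power + internal power = radiated power.
Absorbed: α·S·A_cross = 0.73·431·0.1420 = 44.68 W (cross-section A).
Total input = 44.68 + 34.9 = 79.58 W.
Radiated: εσ·A_surf·T⁴ with A_surf = A = 0.1420 m².
T⁴ = 79.58/(0.51·5.67×10⁻⁸·0.1420) = 1.938×10¹⁰ K⁴.

T ≈ 373 K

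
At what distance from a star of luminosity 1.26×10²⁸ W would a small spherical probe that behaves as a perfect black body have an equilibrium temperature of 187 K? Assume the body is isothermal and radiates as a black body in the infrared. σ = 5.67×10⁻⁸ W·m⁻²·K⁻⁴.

For an isothermal black-emitting sphere, (1−a)S·πr² = σ·4πr²·T⁴ ⇒ S = 4σT⁴/(1−a).
S = 4·5.67×10⁻⁸·(187)⁴/1.00 = 277.3 W/m².
Flux falls as S = L/(4πd²), so d = √(L/(4πS)) = √(1.26×10²⁸/(4π·277.3)).

d ≈ 1.90×10¹² m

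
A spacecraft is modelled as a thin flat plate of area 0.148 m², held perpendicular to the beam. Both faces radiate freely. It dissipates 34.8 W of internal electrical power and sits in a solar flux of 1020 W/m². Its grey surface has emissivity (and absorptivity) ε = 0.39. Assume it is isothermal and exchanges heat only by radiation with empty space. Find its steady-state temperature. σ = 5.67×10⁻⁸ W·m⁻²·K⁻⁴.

T ≈ 346 K

At steady state, absorbed solar power + internal power = radiated power.
Absorbed: α·S·A_cross = 0.39·1020·0.1480 = 58.87 W (cross-section A).
Total input = 58.87 + 34.8 = 93.67 W.
Radiated: εσ·A_surf·T⁴ with A_surf = 2A = 0.2960 m².
T⁴ = 93.67/(0.39·5.67×10⁻⁸·0.2960) = 1.431×10¹⁰ K⁴.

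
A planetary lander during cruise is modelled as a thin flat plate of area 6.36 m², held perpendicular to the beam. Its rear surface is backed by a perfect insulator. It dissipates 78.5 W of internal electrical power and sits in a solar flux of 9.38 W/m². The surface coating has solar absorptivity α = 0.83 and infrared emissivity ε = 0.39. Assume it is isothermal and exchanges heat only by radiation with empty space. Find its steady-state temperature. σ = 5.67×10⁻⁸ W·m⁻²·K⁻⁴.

T ≈ 174 K

At steady state, absorbed solar power + internal power = radiated power.
Absorbed: α·S·A_cross = 0.83·9.38·6.360 = 49.52 W (cross-section A).
Total input = 49.52 + 78.5 = 128.0 W.
Radiated: εσ·A_surf·T⁴ with A_surf = A = 6.360 m².
T⁴ = 128.0/(0.39·5.67×10⁻⁸·6.360) = 9.102×10⁸ K⁴.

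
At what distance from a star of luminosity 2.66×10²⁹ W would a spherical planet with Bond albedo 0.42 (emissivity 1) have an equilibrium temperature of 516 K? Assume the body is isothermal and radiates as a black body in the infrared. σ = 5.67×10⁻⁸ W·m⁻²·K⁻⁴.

d ≈ 8.74×10¹¹ m

For an isothermal black-emitting sphere, (1−a)S·πr² = σ·4πr²·T⁴ ⇒ S = 4σT⁴/(1−a).
S = 4·5.67×10⁻⁸·(516)⁴/0.580 = 27720 W/m².
Flux falls as S = L/(4πd²), so d = √(L/(4πS)) = √(2.66×10²⁹/(4π·27720)).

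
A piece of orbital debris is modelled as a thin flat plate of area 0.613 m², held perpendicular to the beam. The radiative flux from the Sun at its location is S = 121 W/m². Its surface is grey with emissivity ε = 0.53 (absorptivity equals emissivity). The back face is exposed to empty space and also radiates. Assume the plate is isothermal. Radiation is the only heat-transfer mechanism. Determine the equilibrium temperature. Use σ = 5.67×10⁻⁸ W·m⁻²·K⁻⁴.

T ≈ 181 K

At equilibrium, absorbed power = emitted power.
Absorbing cross-section = A = 0.6130 m²; emitting surface = 2A = 1.226 m² (ratio 2).
εS·A_cross = εσ·A_surf·T⁴  ⇒  T⁴ = S/(2σ)   (ε cancels).
T⁴ = 121/(2·5.67×10⁻⁸) = 1.067×10⁹ K⁴.
T = (1.067×10⁹)^(1/4).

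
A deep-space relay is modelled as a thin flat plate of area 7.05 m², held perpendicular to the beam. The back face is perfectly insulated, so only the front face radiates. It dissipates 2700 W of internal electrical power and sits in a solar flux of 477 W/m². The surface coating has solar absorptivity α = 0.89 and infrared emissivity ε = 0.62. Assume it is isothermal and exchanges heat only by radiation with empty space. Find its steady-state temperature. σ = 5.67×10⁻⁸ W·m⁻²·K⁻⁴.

T ≈ 389 K

At steady state, absorbed solar power + internal power = radiated power.
Absorbed: α·S·A_cross = 0.89·477·7.050 = 2993 W (cross-section A).
Total input = 2993 + 2700 = 5693 W.
Radiated: εσ·A_surf·T⁴ with A_surf = A = 7.050 m².
T⁴ = 5693/(0.62·5.67×10⁻⁸·7.050) = 2.297×10¹⁰ K⁴.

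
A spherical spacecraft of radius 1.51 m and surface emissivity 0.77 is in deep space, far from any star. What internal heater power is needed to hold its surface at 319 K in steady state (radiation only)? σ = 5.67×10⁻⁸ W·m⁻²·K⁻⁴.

P ≈ 13000 W

P = εσ·4πr²·T⁴.
4πr² = 28.65 m²; T⁴ = 1.036×10¹⁰ K⁴.
P = 0.77·5.67×10⁻⁸·28.65·1.036×10¹⁰.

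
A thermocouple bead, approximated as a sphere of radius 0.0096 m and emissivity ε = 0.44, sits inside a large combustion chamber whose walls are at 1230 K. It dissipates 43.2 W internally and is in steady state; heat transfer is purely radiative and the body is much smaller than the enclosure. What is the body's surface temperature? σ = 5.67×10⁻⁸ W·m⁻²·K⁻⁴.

For a small grey body in a large enclosure, net radiated power = εσA(T⁴ − T_w⁴).
Steady state: P = εσA(T⁴ − T_w⁴) with A = 4πr² = 0.001158 m².
T⁴ = P/(εσA) + T_w⁴ = 43.2/(0.44·5.67×10⁻⁸·0.001158) + (1230)⁴
    = 1.495×10¹² + 2.289×10¹² = 3.784×10¹² K⁴.

T ≈ 1390 K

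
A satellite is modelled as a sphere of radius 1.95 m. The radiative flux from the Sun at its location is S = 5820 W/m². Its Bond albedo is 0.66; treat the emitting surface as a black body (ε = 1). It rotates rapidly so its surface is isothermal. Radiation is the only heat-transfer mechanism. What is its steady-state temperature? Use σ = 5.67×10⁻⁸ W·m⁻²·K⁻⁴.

T ≈ 306 K

At equilibrium, absorbed power = emitted power.
Absorbing cross-section = πr² = 11.95 m²; emitting surface = 4πr² = 47.78 m² (ratio 4).
(1−a)S·A_cross = εσ·A_surf·T⁴  ⇒  T⁴ = (1−a)S/(4σ).
T⁴ = 0.340·5820/(4·5.67×10⁻⁸) = 8.725×10⁹ K⁴.
T = (8.725×10⁹)^(1/4).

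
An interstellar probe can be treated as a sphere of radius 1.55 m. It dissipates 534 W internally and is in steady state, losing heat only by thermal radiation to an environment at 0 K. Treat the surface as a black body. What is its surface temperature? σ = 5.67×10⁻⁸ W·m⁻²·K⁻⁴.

T ≈ 133 K

Steady state: internal power = radiated power, P = εσA T⁴.
Radiating area A = 4πr² = 30.19 m².
T⁴ = P/(εσA) = 534/(1.0·5.67×10⁻⁸·30.19) = 3.119×10⁸ K⁴.
T = (3.119×10⁸)^(1/4).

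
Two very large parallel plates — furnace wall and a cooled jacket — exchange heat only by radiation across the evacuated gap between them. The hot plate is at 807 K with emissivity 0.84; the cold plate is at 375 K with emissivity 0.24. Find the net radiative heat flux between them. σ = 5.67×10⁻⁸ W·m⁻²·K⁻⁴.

q ≈ 5260 W/m²

For two infinite grey parallel plates, q = σ(T₁⁴ − T₂⁴)/(1/ε₁ + 1/ε₂ − 1).
T₁⁴ − T₂⁴ = 4.241×10¹¹ − 1.978×10¹⁰ = 4.043×10¹¹ K⁴.
1/ε₁ + 1/ε₂ − 1 = 1.190 + 4.167 − 1 = 4.357.
q = 5.67×10⁻⁸ × 4.043×10¹¹ / 4.357.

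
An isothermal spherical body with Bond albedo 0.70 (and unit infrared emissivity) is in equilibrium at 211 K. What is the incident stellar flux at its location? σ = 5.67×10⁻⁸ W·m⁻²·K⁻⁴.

S ≈ 1500 W/m²

(1−a)S·πr² = σ·4πr²·T⁴ ⇒ S = 4σT⁴/(1−a).
S = 4·5.67×10⁻⁸·1.982×10⁹/0.300.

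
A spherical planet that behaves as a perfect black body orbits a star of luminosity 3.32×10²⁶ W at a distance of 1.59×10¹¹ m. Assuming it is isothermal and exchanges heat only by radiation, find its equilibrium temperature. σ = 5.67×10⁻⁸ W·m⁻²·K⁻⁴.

First find the stellar flux at distance d: S = L/(4πd²) = 3.32×10²⁶/(4π·(1.59×10¹¹)²) = 1045 W/m².
For an isothermal sphere, absorbed (1−a)S·πr² = emitted σ·4πr²·T⁴, so T⁴ = (1−a)S/(4σ).
T⁴ = 1.00·1045/(4·5.67×10⁻⁸) = 4.608×10⁹ K⁴.

T ≈ 261 K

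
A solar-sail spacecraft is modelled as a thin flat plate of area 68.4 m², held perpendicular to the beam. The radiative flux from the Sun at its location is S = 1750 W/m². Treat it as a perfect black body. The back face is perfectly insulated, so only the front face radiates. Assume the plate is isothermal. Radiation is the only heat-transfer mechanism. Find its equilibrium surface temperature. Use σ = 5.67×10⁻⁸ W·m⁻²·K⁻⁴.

T ≈ 419 K

At equilibrium, absorbed power = emitted power.
Absorbing cross-section = A = 68.40 m²; emitting surface = A = 68.40 m² (ratio 1).
S·A_cross = εσ·A_surf·T⁴  ⇒  T⁴ = S/(1σ).
T⁴ = 1.00·1750/(1·5.67×10⁻⁸) = 3.086×10¹⁰ K⁴.
T = (3.086×10¹⁰)^(1/4).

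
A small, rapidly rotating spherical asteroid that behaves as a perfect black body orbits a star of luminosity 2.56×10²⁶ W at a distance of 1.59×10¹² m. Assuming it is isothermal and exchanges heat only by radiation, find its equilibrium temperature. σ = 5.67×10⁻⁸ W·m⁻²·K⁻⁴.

T ≈ 77.2 K

First find the stellar flux at distance d: S = L/(4πd²) = 2.56×10²⁶/(4π·(1.59×10¹²)²) = 8.058 W/m².
For an isothermal sphere, absorbed (1−a)S·πr² = emitted σ·4πr²·T⁴, so T⁴ = (1−a)S/(4σ).
T⁴ = 1.00·8.058/(4·5.67×10⁻⁸) = 3.553×10⁷ K⁴.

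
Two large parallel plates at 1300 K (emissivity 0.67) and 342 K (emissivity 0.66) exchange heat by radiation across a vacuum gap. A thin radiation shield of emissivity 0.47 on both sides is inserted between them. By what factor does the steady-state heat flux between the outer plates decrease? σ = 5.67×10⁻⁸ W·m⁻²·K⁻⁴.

Without shield: q₀ = σΔ(T⁴)/(1/ε₁+1/ε₂−1) with denominator 2.008.
With shield the two gaps are in series; the resistances add: (1/ε₁+1/ε_s−1)+(1/ε_s+1/ε₂−1) = 2.620+2.643 = 5.263.
Heat-flux ratio q₀/q = 5.263/2.008.

factor ≈ 2.62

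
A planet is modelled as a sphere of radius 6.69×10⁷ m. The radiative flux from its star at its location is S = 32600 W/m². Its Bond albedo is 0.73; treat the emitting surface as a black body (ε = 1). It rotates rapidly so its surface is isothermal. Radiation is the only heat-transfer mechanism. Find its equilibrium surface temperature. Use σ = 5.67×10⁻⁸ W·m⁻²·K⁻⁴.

At equilibrium, absorbed power = emitted power.
Absorbing cross-section = πr² = 1.406×10¹⁶ m²; emitting surface = 4πr² = 5.624×10¹⁶ m² (ratio 4).
(1−a)S·A_cross = εσ·A_surf·T⁴  ⇒  T⁴ = (1−a)S/(4σ).
T⁴ = 0.270·32600/(4·5.67×10⁻⁸) = 3.881×10¹⁰ K⁴.
T = (3.881×10¹⁰)^(1/4).

T ≈ 444 K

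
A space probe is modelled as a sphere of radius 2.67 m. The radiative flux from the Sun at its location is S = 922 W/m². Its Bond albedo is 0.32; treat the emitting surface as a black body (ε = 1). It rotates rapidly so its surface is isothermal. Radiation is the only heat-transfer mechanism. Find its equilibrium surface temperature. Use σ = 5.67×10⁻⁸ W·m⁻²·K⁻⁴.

T ≈ 229 K

At equilibrium, absorbed power = emitted power.
Absorbing cross-section = πr² = 22.40 m²; emitting surface = 4πr² = 89.58 m² (ratio 4).
(1−a)S·A_cross = εσ·A_surf·T⁴  ⇒  T⁴ = (1−a)S/(4σ).
T⁴ = 0.680·922/(4·5.67×10⁻⁸) = 2.764×10⁹ K⁴.
T = (2.764×10⁹)^(1/4).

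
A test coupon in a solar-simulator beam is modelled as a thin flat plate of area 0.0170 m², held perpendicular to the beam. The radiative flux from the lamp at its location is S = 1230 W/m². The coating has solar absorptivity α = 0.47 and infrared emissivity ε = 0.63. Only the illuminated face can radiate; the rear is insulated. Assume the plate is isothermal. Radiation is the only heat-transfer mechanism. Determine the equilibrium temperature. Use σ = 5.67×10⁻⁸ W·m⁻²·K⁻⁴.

At equilibrium, absorbed power = emitted power.
Absorbing cross-section = A = 0.01700 m²; emitting surface = A = 0.01700 m² (ratio 1).
αS·A_cross = εσ·A_surf·T⁴  ⇒  T⁴ = αS/(ε·1σ).
T⁴ = 0.470·1230/(0.63·1·5.67×10⁻⁸) = 1.618×10¹⁰ K⁴.
T = (1.618×10¹⁰)^(1/4).

T ≈ 357 K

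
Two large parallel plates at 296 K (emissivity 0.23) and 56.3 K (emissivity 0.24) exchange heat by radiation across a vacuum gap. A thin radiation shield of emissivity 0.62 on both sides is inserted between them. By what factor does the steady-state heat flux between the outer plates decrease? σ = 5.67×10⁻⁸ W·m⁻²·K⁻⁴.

Without shield: q₀ = σΔ(T⁴)/(1/ε₁+1/ε₂−1) with denominator 7.514.
With shield the two gaps are in series; the resistances add: (1/ε₁+1/ε_s−1)+(1/ε_s+1/ε₂−1) = 4.961+4.780 = 9.740.
Heat-flux ratio q₀/q = 9.740/7.514.

factor ≈ 1.30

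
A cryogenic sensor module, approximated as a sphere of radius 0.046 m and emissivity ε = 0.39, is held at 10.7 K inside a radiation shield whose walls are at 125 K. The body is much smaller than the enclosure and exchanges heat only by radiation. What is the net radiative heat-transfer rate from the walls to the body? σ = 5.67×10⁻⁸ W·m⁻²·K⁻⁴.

P_net ≈ 0.144 W

For a small grey body in a large enclosure: P_net = εσA(T_body⁴ − T_wall⁴).
A = 4πr² = 0.02659 m²; T_body⁴ − T_wall⁴ = 13110 − 2.441×10⁸ = -2.441×10⁸ K⁴.
|P_net| = 0.39·5.67×10⁻⁸·0.02659·2.441×10⁸.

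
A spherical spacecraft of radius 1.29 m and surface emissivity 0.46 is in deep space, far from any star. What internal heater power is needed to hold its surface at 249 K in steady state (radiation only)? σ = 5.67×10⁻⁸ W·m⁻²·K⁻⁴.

P ≈ 2100 W

P = εσ·4πr²·T⁴.
4πr² = 20.91 m²; T⁴ = 3.844×10⁹ K⁴.
P = 0.46·5.67×10⁻⁸·20.91·3.844×10⁹.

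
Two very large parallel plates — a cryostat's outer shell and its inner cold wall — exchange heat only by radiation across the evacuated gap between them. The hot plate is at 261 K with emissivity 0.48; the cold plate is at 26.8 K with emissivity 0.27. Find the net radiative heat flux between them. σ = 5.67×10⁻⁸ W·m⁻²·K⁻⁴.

q ≈ 55.0 W/m²

For two infinite grey parallel plates, q = σ(T₁⁴ − T₂⁴)/(1/ε₁ + 1/ε₂ − 1).
T₁⁴ − T₂⁴ = 4.640×10⁹ − 5.159×10⁵ = 4.640×10⁹ K⁴.
1/ε₁ + 1/ε₂ − 1 = 2.083 + 3.704 − 1 = 4.787.
q = 5.67×10⁻⁸ × 4.640×10⁹ / 4.787.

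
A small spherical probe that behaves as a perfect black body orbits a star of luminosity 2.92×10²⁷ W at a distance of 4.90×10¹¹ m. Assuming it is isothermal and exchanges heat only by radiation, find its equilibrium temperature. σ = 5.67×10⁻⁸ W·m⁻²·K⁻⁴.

T ≈ 256 K

First find the stellar flux at distance d: S = L/(4πd²) = 2.92×10²⁷/(4π·(4.90×10¹¹)²) = 967.8 W/m².
For an isothermal sphere, absorbed (1−a)S·πr² = emitted σ·4πr²·T⁴, so T⁴ = (1−a)S/(4σ).
T⁴ = 1.00·967.8/(4·5.67×10⁻⁸) = 4.267×10⁹ K⁴.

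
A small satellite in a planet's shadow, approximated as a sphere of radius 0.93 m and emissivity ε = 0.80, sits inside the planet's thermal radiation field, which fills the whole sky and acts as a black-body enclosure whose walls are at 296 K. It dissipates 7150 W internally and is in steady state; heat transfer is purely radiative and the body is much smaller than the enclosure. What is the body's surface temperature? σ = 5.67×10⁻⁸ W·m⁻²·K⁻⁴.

T ≈ 386 K

For a small grey body in a large enclosure, net radiated power = εσA(T⁴ − T_w⁴).
Steady state: P = εσA(T⁴ − T_w⁴) with A = 4πr² = 10.87 m².
T⁴ = P/(εσA) + T_w⁴ = 7150/(0.80·5.67×10⁻⁸·10.87) + (296)⁴
    = 1.450×10¹⁰ + 7.677×10⁹ = 2.218×10¹⁰ K⁴.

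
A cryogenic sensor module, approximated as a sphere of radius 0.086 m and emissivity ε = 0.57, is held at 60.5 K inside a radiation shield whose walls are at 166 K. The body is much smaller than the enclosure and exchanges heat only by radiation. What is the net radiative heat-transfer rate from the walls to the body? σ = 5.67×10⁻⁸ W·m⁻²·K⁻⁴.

P_net ≈ 2.24 W

For a small grey body in a large enclosure: P_net = εσA(T_body⁴ − T_wall⁴).
A = 4πr² = 0.09294 m²; T_body⁴ − T_wall⁴ = 1.340×10⁷ − 7.593×10⁸ = -7.459×10⁸ K⁴.
|P_net| = 0.57·5.67×10⁻⁸·0.09294·7.459×10⁸.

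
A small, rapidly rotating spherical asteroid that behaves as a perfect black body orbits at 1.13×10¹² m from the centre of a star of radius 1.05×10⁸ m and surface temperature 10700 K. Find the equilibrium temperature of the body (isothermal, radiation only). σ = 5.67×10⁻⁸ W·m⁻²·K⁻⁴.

The star's surface emits σT_*⁴; at distance d the flux is S = σT_*⁴(R_*/d)².
S = 5.67×10⁻⁸·(10700)⁴·(1.05×10⁸/1.13×10¹²)² = 6.417 W/m².
For an isothermal sphere T⁴ = (1−a)S/(4σ) = 2.829×10⁷ K⁴.

T ≈ 72.9 K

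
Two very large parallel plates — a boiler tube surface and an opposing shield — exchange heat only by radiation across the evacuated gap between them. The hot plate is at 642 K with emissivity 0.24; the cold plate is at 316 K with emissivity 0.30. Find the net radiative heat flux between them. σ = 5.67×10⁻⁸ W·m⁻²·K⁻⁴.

q ≈ 1390 W/m²

For two infinite grey parallel plates, q = σ(T₁⁴ − T₂⁴)/(1/ε₁ + 1/ε₂ − 1).
T₁⁴ − T₂⁴ = 1.699×10¹¹ − 9.971×10⁹ = 1.599×10¹¹ K⁴.
1/ε₁ + 1/ε₂ − 1 = 4.167 + 3.333 − 1 = 6.500.
q = 5.67×10⁻⁸ × 1.599×10¹¹ / 6.500.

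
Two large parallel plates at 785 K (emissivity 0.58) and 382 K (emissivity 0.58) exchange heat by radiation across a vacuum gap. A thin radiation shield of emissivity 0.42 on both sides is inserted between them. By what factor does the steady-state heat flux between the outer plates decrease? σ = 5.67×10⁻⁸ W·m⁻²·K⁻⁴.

Without shield: q₀ = σΔ(T⁴)/(1/ε₁+1/ε₂−1) with denominator 2.448.
With shield the two gaps are in series; the resistances add: (1/ε₁+1/ε_s−1)+(1/ε_s+1/ε₂−1) = 3.105+3.105 = 6.210.
Heat-flux ratio q₀/q = 6.210/2.448.

factor ≈ 2.54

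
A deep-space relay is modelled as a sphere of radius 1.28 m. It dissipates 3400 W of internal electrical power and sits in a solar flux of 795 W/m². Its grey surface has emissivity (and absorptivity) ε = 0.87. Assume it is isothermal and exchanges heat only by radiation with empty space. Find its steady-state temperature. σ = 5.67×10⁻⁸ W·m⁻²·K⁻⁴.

At steady state, absorbed solar power + internal power = radiated power.
Absorbed: α·S·A_cross = 0.87·795·5.147 = 3560 W (cross-section πr²).
Total input = 3560 + 3400 = 6960 W.
Radiated: εσ·A_surf·T⁴ with A_surf = 4πr² = 20.59 m².
T⁴ = 6960/(0.87·5.67×10⁻⁸·20.59) = 6.853×10⁹ K⁴.

T ≈ 288 K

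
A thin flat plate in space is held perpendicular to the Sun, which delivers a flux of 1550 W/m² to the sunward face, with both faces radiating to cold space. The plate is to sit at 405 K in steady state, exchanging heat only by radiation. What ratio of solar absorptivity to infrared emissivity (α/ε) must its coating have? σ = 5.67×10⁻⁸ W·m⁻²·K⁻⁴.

α/ε ≈ 1.97

Balance: αS·A = εσ·2A·T⁴ ⇒ α/ε = 2σT⁴/S.
α/ε = 2·5.67×10⁻⁸·(405)⁴/1550 = 2·5.67×10⁻⁸·2.690×10¹⁰/1550.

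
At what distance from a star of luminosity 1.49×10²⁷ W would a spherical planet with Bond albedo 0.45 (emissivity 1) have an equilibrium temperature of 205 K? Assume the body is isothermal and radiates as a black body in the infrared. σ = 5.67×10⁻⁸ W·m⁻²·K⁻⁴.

For an isothermal black-emitting sphere, (1−a)S·πr² = σ·4πr²·T⁴ ⇒ S = 4σT⁴/(1−a).
S = 4·5.67×10⁻⁸·(205)⁴/0.550 = 728.3 W/m².
Flux falls as S = L/(4πd²), so d = √(L/(4πS)) = √(1.49×10²⁷/(4π·728.3)).

d ≈ 4.03×10¹¹ m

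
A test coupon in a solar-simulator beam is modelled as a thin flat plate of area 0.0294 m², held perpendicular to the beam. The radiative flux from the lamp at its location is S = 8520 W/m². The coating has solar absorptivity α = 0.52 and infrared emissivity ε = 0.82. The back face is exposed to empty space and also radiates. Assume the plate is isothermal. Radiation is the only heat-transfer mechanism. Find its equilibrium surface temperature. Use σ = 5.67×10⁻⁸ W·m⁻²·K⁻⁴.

T ≈ 467 K

At equilibrium, absorbed power = emitted power.
Absorbing cross-section = A = 0.02940 m²; emitting surface = 2A = 0.05880 m² (ratio 2).
αS·A_cross = εσ·A_surf·T⁴  ⇒  T⁴ = αS/(ε·2σ).
T⁴ = 0.520·8520/(0.82·2·5.67×10⁻⁸) = 4.764×10¹⁰ K⁴.
T = (4.764×10¹⁰)^(1/4).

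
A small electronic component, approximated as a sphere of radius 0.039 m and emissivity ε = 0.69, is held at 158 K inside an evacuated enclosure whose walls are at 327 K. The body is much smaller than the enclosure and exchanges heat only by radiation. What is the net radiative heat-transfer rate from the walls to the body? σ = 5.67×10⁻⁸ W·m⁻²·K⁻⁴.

P_net ≈ 8.08 W

For a small grey body in a large enclosure: P_net = εσA(T_body⁴ − T_wall⁴).
A = 4πr² = 0.01911 m²; T_body⁴ − T_wall⁴ = 6.232×10⁸ − 1.143×10¹⁰ = -1.081×10¹⁰ K⁴.
|P_net| = 0.69·5.67×10⁻⁸·0.01911·1.081×10¹⁰.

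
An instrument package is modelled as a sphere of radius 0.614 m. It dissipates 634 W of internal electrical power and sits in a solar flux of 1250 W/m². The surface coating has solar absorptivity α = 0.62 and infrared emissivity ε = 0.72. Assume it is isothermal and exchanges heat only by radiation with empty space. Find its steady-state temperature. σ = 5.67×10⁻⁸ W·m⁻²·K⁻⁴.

T ≈ 299 K

At steady state, absorbed solar power + internal power = radiated power.
Absorbed: α·S·A_cross = 0.62·1250·1.184 = 917.9 W (cross-section πr²).
Total input = 917.9 + 634 = 1552 W.
Radiated: εσ·A_surf·T⁴ with A_surf = 4πr² = 4.737 m².
T⁴ = 1552/(0.72·5.67×10⁻⁸·4.737) = 8.024×10⁹ K⁴.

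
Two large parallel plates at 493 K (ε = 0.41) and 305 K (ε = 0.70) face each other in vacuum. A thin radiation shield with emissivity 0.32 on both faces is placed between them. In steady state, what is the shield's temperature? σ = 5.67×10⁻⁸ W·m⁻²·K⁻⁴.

T_s ≈ 419 K

In steady state the net flux on the hot side equals that on the cold side.
σ(T₁⁴−T_s⁴)/D₁ = σ(T_s⁴−T₂⁴)/D₂, with D₁ = 1/ε₁+1/ε_s−1 = 4.564, D₂ = 1/ε_s+1/ε₂−1 = 3.554.
Solve for T_s⁴: T_s⁴ = (D₂·T₁⁴ + D₁·T₂⁴)/(D₁+D₂) = 3.073×10¹⁰ K⁴.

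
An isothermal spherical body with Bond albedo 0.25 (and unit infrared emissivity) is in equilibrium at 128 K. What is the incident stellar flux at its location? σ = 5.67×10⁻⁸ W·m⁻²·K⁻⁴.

(1−a)S·πr² = σ·4πr²·T⁴ ⇒ S = 4σT⁴/(1−a).
S = 4·5.67×10⁻⁸·2.684×10⁸/0.750.

S ≈ 81.2 W/m²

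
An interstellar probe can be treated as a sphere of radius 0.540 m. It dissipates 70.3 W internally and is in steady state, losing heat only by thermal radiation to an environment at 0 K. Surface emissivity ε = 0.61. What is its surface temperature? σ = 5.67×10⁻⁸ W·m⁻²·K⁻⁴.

Steady state: internal power = radiated power, P = εσA T⁴.
Radiating area A = 4πr² = 3.664 m².
T⁴ = P/(εσA) = 70.3/(0.61·5.67×10⁻⁸·3.664) = 5.547×10⁸ K⁴.
T = (5.547×10⁸)^(1/4).

T ≈ 153 K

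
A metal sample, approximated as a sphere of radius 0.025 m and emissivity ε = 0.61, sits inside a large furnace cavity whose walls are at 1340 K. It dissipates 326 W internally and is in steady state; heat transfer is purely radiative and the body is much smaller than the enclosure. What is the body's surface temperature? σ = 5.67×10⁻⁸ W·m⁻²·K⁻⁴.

T ≈ 1450 K

For a small grey body in a large enclosure, net radiated power = εσA(T⁴ − T_w⁴).
Steady state: P = εσA(T⁴ − T_w⁴) with A = 4πr² = 0.007854 m².
T⁴ = P/(εσA) + T_w⁴ = 326/(0.61·5.67×10⁻⁸·0.007854) + (1340)⁴
    = 1.200×10¹² + 3.224×10¹² = 4.424×10¹² K⁴.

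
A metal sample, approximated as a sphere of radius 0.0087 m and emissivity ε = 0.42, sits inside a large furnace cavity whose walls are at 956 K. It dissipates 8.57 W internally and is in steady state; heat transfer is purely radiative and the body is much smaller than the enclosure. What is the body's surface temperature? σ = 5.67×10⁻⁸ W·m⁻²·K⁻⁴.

T ≈ 1050 K

For a small grey body in a large enclosure, net radiated power = εσA(T⁴ − T_w⁴).
Steady state: P = εσA(T⁴ − T_w⁴) with A = 4πr² = 9.511×10⁻⁴ m².
T⁴ = P/(εσA) + T_w⁴ = 8.57/(0.42·5.67×10⁻⁸·9.511×10⁻⁴) + (956)⁴
    = 3.784×10¹¹ + 8.353×10¹¹ = 1.214×10¹² K⁴.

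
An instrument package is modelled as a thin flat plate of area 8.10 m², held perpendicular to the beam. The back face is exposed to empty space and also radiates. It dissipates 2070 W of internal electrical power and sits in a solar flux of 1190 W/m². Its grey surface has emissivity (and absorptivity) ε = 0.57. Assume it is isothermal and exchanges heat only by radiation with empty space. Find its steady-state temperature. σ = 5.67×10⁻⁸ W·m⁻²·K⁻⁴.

T ≈ 347 K

At steady state, absorbed solar power + internal power = radiated power.
Absorbed: α·S·A_cross = 0.57·1190·8.100 = 5494 W (cross-section A).
Total input = 5494 + 2070 = 7564 W.
Radiated: εσ·A_surf·T⁴ with A_surf = 2A = 16.20 m².
T⁴ = 7564/(0.57·5.67×10⁻⁸·16.20) = 1.445×10¹⁰ K⁴.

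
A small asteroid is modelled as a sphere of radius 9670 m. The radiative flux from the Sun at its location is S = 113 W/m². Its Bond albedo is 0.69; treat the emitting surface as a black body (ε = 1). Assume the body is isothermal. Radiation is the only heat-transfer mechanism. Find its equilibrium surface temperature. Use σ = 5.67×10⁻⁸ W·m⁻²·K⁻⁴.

At equilibrium, absorbed power = emitted power.
Absorbing cross-section = πr² = 2.938×10⁸ m²; emitting surface = 4πr² = 1.175×10⁹ m² (ratio 4).
(1−a)S·A_cross = εσ·A_surf·T⁴  ⇒  T⁴ = (1−a)S/(4σ).
T⁴ = 0.310·113/(4·5.67×10⁻⁸) = 1.545×10⁸ K⁴.
T = (1.545×10⁸)^(1/4).

T ≈ 111 K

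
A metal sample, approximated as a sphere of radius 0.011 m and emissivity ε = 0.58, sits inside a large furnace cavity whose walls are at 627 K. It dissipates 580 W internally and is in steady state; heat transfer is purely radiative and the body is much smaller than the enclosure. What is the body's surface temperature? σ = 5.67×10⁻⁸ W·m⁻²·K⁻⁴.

T ≈ 1850 K

For a small grey body in a large enclosure, net radiated power = εσA(T⁴ − T_w⁴).
Steady state: P = εσA(T⁴ − T_w⁴) with A = 4πr² = 0.001521 m².
T⁴ = P/(εσA) + T_w⁴ = 580/(0.58·5.67×10⁻⁸·0.001521) + (627)⁴
    = 1.160×10¹³ + 1.546×10¹¹ = 1.175×10¹³ K⁴.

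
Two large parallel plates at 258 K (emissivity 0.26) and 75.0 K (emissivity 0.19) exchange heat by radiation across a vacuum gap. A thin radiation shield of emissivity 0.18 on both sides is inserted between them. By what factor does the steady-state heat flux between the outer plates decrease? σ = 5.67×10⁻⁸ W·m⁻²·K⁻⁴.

factor ≈ 2.25

Without shield: q₀ = σΔ(T⁴)/(1/ε₁+1/ε₂−1) with denominator 8.109.
With shield the two gaps are in series; the resistances add: (1/ε₁+1/ε_s−1)+(1/ε_s+1/ε₂−1) = 8.402+9.819 = 18.22.
Heat-flux ratio q₀/q = 18.22/8.109.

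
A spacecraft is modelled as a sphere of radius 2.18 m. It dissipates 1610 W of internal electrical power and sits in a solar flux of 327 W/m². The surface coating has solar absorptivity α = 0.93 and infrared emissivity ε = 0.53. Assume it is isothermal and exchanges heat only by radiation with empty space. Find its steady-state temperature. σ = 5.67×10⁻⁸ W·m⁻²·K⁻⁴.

T ≈ 242 K

At steady state, absorbed solar power + internal power = radiated power.
Absorbed: α·S·A_cross = 0.93·327·14.93 = 4540 W (cross-section πr²).
Total input = 4540 + 1610 = 6150 W.
Radiated: εσ·A_surf·T⁴ with A_surf = 4πr² = 59.72 m².
T⁴ = 6150/(0.53·5.67×10⁻⁸·59.72) = 3.427×10⁹ K⁴.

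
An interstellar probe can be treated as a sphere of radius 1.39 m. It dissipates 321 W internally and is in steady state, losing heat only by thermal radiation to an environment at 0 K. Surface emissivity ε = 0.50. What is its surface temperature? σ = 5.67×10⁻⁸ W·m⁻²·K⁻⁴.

T ≈ 147 K

Steady state: internal power = radiated power, P = εσA T⁴.
Radiating area A = 4πr² = 24.28 m².
T⁴ = P/(εσA) = 321/(0.50·5.67×10⁻⁸·24.28) = 4.664×10⁸ K⁴.
T = (4.664×10⁸)^(1/4).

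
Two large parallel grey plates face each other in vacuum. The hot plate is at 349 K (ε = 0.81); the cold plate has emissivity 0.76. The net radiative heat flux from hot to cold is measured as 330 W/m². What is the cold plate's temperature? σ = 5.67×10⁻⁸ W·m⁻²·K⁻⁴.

q = σ(T₁⁴ − T₂⁴)/(1/ε₁ + 1/ε₂ − 1); denominator = 1.550.
T₂⁴ = T₁⁴ − q·(1/ε₁+1/ε₂−1)/σ = 1.484×10¹⁰ − 330·1.550/5.67×10⁻⁸
    = 5.812×10⁹ K⁴.

T₂ ≈ 276 K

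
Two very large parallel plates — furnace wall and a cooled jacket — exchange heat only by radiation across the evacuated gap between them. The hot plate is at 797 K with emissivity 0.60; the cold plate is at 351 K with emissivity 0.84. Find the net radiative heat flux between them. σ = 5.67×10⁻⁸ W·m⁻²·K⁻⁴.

q ≈ 11900 W/m²

For two infinite grey parallel plates, q = σ(T₁⁴ − T₂⁴)/(1/ε₁ + 1/ε₂ − 1).
T₁⁴ − T₂⁴ = 4.035×10¹¹ − 1.518×10¹⁰ = 3.883×10¹¹ K⁴.
1/ε₁ + 1/ε₂ − 1 = 1.667 + 1.190 − 1 = 1.857.
q = 5.67×10⁻⁸ × 3.883×10¹¹ / 1.857.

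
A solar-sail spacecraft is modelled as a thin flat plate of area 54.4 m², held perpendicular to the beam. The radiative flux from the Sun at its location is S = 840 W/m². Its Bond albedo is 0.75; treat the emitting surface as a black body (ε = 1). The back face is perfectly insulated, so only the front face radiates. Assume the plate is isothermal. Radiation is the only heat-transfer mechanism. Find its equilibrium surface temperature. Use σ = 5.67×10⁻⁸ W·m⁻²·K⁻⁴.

T ≈ 247 K

At equilibrium, absorbed power = emitted power.
Absorbing cross-section = A = 54.40 m²; emitting surface = A = 54.40 m² (ratio 1).
(1−a)S·A_cross = εσ·A_surf·T⁴  ⇒  T⁴ = (1−a)S/(1σ).
T⁴ = 0.250·840/(1·5.67×10⁻⁸) = 3.704×10⁹ K⁴.
T = (3.704×10⁹)^(1/4).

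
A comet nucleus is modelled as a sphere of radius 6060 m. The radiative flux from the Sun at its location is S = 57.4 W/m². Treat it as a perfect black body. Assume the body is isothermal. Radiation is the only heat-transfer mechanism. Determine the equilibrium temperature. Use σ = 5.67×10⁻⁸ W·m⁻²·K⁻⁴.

At equilibrium, absorbed power = emitted power.
Absorbing cross-section = πr² = 1.154×10⁸ m²; emitting surface = 4πr² = 4.615×10⁸ m² (ratio 4).
S·A_cross = εσ·A_surf·T⁴  ⇒  T⁴ = S/(4σ).
T⁴ = 1.00·57.4/(4·5.67×10⁻⁸) = 2.531×10⁸ K⁴.
T = (2.531×10⁸)^(1/4).

T ≈ 126 K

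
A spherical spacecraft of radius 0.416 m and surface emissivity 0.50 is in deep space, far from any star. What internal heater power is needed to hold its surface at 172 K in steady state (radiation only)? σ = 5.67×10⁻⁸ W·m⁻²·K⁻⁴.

P ≈ 54.0 W

P = εσ·4πr²·T⁴.
4πr² = 2.175 m²; T⁴ = 8.752×10⁸ K⁴.
P = 0.50·5.67×10⁻⁸·2.175·8.752×10⁸.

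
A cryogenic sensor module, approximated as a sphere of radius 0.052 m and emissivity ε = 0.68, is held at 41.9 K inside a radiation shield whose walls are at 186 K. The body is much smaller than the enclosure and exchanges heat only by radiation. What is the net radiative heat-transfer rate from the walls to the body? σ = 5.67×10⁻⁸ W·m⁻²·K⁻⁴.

P_net ≈ 1.56 W

For a small grey body in a large enclosure: P_net = εσA(T_body⁴ − T_wall⁴).
A = 4πr² = 0.03398 m²; T_body⁴ − T_wall⁴ = 3.082×10⁶ − 1.197×10⁹ = -1.194×10⁹ K⁴.
|P_net| = 0.68·5.67×10⁻⁸·0.03398·1.194×10⁹.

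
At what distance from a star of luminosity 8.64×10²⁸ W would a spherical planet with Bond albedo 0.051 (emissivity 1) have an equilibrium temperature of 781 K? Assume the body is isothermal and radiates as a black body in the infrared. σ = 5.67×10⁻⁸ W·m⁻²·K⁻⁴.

d ≈ 2.78×10¹¹ m

For an isothermal black-emitting sphere, (1−a)S·πr² = σ·4πr²·T⁴ ⇒ S = 4σT⁴/(1−a).
S = 4·5.67×10⁻⁸·(781)⁴/0.949 = 88920 W/m².
Flux falls as S = L/(4πd²), so d = √(L/(4πS)) = √(8.64×10²⁸/(4π·88920)).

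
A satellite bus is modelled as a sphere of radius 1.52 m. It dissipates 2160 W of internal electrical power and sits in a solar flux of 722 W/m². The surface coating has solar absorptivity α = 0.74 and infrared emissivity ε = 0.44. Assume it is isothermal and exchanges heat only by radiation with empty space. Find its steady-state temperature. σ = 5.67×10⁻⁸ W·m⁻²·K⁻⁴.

T ≈ 302 K

At steady state, absorbed solar power + internal power = radiated power.
Absorbed: α·S·A_cross = 0.74·722·7.258 = 3878 W (cross-section πr²).
Total input = 3878 + 2160 = 6038 W.
Radiated: εσ·A_surf·T⁴ with A_surf = 4πr² = 29.03 m².
T⁴ = 6038/(0.44·5.67×10⁻⁸·29.03) = 8.336×10⁹ K⁴.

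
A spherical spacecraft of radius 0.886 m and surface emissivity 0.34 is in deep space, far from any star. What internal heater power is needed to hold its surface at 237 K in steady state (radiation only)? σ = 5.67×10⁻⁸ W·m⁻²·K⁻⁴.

P ≈ 600 W

P = εσ·4πr²·T⁴.
4πr² = 9.865 m²; T⁴ = 3.155×10⁹ K⁴.
P = 0.34·5.67×10⁻⁸·9.865·3.155×10⁹.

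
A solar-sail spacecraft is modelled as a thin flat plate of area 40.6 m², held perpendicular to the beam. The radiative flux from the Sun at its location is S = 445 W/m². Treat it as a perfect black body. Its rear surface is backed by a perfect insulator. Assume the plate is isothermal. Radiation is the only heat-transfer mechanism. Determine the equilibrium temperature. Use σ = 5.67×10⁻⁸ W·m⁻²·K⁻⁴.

At equilibrium, absorbed power = emitted power.
Absorbing cross-section = A = 40.60 m²; emitting surface = A = 40.60 m² (ratio 1).
S·A_cross = εσ·A_surf·T⁴  ⇒  T⁴ = S/(1σ).
T⁴ = 1.00·445/(1·5.67×10⁻⁸) = 7.848×10⁹ K⁴.
T = (7.848×10⁹)^(1/4).

T ≈ 298 K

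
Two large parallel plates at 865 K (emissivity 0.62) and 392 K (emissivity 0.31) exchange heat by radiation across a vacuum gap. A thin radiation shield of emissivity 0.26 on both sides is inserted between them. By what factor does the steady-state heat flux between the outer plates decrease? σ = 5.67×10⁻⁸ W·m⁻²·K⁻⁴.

Without shield: q₀ = σΔ(T⁴)/(1/ε₁+1/ε₂−1) with denominator 3.839.
With shield the two gaps are in series; the resistances add: (1/ε₁+1/ε_s−1)+(1/ε_s+1/ε₂−1) = 4.459+6.072 = 10.53.
Heat-flux ratio q₀/q = 10.53/3.839.

factor ≈ 2.74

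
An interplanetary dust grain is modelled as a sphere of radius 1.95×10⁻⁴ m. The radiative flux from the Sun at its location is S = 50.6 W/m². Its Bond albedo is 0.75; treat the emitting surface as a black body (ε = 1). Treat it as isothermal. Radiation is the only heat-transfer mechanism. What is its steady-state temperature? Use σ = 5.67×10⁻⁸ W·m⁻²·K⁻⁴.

At equilibrium, absorbed power = emitted power.
Absorbing cross-section = πr² = 1.195×10⁻⁷ m²; emitting surface = 4πr² = 4.778×10⁻⁷ m² (ratio 4).
(1−a)S·A_cross = εσ·A_surf·T⁴  ⇒  T⁴ = (1−a)S/(4σ).
T⁴ = 0.250·50.6/(4·5.67×10⁻⁸) = 5.578×10⁷ K⁴.
T = (5.578×10⁷)^(1/4).

T ≈ 86.4 K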